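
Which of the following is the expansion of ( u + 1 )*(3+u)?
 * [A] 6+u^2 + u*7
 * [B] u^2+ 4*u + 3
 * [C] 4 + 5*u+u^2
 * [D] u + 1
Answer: B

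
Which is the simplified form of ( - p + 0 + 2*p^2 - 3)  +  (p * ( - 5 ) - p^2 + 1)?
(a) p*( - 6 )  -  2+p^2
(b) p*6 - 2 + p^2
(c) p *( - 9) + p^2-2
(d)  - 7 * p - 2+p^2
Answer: a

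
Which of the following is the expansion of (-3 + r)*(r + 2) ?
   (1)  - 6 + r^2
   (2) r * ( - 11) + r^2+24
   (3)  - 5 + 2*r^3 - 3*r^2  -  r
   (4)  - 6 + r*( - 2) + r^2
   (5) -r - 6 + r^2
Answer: 5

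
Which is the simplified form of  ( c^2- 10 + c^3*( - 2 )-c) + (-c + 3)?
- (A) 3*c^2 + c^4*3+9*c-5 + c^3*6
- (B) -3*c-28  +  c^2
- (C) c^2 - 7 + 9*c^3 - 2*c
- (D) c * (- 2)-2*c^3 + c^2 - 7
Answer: D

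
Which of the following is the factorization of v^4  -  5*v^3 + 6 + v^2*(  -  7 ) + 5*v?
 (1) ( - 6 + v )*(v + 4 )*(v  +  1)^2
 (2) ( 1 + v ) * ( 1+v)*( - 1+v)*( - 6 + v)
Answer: 2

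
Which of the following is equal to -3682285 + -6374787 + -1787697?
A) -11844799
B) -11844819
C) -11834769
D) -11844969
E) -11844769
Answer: E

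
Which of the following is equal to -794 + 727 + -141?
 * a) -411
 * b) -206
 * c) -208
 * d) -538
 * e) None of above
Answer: c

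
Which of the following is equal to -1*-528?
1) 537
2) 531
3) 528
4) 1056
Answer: 3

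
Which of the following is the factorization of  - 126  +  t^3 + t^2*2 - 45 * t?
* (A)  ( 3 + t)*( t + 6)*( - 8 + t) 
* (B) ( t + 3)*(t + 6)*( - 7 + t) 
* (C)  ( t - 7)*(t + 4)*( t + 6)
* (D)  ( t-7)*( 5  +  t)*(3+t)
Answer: B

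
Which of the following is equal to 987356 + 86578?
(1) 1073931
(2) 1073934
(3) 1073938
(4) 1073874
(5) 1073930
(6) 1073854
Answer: 2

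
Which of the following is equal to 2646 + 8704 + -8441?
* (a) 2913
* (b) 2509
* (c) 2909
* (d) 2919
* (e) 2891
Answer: c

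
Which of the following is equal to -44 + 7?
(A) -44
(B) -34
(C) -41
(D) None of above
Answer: D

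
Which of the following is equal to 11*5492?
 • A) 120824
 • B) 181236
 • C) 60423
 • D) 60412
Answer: D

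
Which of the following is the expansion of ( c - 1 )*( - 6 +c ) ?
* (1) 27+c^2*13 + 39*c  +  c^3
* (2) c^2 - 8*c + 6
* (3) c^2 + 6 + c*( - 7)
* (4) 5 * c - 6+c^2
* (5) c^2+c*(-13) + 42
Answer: 3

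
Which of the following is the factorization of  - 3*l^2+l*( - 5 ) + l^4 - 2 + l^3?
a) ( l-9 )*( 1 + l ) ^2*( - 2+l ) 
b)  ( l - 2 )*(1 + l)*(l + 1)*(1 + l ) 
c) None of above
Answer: b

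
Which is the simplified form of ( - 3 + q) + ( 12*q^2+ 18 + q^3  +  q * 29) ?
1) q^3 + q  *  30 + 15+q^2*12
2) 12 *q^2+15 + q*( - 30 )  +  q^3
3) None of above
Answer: 1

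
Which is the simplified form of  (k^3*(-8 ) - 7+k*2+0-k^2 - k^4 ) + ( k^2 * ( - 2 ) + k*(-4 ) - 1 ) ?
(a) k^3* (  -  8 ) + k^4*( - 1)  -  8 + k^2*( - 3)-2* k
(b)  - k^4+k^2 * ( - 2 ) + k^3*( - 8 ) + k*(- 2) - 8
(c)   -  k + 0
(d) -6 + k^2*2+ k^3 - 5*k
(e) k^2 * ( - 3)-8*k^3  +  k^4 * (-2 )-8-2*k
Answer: a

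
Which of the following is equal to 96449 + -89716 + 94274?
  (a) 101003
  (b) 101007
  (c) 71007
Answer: b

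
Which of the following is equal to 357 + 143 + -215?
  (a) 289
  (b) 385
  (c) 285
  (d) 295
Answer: c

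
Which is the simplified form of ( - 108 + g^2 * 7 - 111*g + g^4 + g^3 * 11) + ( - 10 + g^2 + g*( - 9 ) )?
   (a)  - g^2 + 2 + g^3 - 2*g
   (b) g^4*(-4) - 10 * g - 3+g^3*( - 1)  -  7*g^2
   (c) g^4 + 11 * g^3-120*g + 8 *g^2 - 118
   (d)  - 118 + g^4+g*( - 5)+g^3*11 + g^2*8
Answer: c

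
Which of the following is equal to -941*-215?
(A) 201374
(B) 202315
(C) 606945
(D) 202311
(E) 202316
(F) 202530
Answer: B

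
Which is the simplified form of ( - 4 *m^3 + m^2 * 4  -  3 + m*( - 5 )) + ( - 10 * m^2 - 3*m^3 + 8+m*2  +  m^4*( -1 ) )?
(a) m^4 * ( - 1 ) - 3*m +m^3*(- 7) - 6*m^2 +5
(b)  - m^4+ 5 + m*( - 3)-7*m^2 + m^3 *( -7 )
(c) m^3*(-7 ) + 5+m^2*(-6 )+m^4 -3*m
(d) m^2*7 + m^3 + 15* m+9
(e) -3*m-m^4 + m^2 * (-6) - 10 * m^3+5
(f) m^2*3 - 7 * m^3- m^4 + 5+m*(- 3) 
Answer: a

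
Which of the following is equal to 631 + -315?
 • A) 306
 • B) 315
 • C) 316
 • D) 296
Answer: C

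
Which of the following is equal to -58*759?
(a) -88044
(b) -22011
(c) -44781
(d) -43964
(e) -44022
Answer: e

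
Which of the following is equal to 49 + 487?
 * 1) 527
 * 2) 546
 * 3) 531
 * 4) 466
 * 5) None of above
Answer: 5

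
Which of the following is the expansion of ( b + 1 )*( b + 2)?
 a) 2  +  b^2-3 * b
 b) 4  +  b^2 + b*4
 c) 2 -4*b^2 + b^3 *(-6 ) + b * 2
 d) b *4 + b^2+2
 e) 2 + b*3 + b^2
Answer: e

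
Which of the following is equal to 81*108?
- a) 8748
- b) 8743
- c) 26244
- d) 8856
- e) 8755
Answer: a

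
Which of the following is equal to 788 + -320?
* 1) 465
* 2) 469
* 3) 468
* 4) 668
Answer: 3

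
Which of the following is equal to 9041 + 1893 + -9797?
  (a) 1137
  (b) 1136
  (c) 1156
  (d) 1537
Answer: a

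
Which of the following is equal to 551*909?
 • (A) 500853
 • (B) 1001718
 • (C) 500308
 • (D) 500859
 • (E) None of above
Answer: D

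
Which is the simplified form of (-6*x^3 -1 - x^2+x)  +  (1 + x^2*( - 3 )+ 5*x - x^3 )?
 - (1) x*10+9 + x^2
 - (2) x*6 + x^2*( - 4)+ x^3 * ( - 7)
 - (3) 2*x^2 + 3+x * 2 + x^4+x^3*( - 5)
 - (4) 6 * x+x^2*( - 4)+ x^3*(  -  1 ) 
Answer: 2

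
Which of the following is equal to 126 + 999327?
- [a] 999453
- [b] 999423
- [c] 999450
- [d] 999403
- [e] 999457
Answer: a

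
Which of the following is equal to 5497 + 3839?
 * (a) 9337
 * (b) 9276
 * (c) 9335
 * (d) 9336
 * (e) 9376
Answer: d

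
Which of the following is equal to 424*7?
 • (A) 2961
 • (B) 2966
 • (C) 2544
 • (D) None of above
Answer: D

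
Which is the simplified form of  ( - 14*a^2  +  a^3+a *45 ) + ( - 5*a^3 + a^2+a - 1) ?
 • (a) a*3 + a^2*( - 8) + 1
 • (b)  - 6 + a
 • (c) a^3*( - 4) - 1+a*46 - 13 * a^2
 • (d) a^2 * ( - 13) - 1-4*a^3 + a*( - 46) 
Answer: c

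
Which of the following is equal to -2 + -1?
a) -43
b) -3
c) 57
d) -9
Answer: b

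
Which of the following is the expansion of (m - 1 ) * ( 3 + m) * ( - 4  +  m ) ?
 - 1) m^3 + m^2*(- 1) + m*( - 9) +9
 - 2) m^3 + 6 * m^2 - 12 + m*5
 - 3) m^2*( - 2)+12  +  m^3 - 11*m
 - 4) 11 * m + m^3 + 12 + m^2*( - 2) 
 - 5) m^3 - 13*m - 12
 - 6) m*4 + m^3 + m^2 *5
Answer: 3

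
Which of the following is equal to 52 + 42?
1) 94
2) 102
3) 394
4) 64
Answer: 1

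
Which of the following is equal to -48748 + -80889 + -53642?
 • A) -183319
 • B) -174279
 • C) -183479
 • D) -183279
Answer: D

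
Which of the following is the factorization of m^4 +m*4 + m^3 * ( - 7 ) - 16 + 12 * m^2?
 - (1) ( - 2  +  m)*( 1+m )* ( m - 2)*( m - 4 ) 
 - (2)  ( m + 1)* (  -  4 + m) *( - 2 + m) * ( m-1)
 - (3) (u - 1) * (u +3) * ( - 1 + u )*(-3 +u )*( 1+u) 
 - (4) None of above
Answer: 1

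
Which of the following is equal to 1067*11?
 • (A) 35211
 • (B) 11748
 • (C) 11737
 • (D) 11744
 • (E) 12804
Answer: C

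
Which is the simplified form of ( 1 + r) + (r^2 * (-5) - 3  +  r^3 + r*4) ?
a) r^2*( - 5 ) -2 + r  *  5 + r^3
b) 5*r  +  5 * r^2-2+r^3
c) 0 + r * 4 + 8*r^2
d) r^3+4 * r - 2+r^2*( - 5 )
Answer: a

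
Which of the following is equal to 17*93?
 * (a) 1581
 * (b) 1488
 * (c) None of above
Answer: a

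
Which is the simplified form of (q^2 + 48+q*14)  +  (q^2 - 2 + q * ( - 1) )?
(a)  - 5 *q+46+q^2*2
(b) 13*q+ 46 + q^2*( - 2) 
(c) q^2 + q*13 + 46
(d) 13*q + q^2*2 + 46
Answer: d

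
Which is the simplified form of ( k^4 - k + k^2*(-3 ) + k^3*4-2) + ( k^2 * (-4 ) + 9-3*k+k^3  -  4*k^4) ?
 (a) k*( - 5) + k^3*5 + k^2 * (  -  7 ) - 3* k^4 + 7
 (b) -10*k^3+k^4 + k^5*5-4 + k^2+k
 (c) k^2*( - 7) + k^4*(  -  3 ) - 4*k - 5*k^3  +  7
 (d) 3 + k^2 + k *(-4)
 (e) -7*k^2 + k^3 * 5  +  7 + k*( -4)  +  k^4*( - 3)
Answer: e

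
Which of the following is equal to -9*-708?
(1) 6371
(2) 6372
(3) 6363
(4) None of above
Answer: 2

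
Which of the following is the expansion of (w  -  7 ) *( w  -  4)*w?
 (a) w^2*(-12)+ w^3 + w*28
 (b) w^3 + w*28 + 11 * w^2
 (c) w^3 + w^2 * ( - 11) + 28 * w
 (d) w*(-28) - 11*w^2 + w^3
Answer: c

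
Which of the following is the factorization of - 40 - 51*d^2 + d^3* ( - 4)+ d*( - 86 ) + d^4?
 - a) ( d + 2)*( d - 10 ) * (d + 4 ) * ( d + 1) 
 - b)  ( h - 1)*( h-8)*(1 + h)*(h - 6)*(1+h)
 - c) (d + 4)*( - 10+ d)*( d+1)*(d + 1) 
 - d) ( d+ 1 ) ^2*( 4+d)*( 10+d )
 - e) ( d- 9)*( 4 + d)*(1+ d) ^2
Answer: c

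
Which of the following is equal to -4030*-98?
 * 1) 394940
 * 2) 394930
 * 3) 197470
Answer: 1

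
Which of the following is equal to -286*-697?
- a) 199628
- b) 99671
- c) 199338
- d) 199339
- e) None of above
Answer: e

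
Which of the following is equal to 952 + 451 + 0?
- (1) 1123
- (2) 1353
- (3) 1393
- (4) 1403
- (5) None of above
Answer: 4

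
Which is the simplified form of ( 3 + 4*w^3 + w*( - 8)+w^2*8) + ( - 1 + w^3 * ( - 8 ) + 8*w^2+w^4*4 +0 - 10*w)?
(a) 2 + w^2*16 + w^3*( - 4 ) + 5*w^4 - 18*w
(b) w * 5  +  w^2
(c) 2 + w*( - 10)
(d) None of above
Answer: d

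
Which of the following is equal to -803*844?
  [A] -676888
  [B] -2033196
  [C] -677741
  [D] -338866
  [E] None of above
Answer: E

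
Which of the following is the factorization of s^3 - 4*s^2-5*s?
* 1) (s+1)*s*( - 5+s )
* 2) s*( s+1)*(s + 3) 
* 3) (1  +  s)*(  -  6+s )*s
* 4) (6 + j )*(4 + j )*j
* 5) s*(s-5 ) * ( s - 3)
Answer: 1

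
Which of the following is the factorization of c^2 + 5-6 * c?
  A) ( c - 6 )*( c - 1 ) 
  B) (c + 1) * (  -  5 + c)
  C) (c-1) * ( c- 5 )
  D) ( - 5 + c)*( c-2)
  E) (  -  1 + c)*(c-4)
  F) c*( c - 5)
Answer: C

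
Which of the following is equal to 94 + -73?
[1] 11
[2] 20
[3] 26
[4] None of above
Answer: 4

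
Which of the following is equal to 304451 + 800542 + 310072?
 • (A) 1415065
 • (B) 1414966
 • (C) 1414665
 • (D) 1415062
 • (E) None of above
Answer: A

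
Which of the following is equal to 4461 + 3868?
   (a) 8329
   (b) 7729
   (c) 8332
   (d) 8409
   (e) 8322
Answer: a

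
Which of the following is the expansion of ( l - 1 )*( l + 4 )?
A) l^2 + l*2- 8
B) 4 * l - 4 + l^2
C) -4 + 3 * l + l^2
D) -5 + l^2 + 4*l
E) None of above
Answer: C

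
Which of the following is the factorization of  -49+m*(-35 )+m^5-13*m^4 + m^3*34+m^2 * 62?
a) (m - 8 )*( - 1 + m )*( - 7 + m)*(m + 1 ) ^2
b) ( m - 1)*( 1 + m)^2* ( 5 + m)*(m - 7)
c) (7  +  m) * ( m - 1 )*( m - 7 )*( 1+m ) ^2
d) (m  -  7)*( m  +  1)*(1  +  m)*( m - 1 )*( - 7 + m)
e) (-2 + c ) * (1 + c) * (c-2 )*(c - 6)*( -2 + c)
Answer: d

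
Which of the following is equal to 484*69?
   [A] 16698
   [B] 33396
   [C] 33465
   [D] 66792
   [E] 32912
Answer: B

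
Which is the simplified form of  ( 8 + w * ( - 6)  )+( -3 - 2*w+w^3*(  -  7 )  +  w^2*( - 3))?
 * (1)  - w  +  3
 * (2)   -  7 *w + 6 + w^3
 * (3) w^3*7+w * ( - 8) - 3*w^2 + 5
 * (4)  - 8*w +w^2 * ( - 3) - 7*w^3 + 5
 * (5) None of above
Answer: 4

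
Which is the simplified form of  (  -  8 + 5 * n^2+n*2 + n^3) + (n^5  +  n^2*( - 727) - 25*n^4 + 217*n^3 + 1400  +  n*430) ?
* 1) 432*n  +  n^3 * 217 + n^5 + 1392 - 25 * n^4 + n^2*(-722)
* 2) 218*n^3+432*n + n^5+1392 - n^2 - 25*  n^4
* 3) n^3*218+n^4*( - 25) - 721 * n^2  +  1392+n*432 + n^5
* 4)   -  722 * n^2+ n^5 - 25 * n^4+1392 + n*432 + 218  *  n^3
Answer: 4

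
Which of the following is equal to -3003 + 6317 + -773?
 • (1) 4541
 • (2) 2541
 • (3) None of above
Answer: 2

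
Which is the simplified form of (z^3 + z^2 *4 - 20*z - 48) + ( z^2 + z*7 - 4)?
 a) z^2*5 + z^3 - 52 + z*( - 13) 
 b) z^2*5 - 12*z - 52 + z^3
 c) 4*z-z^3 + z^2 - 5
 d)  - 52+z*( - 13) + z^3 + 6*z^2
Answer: a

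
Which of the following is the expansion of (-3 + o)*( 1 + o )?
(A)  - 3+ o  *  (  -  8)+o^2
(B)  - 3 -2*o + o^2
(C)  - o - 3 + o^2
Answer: B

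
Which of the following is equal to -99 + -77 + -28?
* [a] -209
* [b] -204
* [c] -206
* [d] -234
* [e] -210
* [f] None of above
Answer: b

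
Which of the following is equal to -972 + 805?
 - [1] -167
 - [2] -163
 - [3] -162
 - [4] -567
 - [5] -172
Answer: 1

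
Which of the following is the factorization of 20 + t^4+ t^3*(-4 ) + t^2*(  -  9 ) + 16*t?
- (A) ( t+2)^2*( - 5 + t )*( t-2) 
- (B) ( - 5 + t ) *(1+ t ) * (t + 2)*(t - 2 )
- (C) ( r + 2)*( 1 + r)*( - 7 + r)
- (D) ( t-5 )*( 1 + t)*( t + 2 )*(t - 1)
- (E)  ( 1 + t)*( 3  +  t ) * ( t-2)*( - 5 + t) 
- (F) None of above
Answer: B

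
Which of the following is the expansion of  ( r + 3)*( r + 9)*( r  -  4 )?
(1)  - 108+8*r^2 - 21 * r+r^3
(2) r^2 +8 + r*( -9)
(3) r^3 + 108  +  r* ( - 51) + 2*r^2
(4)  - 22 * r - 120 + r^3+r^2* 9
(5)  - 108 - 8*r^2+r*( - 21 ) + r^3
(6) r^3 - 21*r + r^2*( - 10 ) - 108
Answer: 1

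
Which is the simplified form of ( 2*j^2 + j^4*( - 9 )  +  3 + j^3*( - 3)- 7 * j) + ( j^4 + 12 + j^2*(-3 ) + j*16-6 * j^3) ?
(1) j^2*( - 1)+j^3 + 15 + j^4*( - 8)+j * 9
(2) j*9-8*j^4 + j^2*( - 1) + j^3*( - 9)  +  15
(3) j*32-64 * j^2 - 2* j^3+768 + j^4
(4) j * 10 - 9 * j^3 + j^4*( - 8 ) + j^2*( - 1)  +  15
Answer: 2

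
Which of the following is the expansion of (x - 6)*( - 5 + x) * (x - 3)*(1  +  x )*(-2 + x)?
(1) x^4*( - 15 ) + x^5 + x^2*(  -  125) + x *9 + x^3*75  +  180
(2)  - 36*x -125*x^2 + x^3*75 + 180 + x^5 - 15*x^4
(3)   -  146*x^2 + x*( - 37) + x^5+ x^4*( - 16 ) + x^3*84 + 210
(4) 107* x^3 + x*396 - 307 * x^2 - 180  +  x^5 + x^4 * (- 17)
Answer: 2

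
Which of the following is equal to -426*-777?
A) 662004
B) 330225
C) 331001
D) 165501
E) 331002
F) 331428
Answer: E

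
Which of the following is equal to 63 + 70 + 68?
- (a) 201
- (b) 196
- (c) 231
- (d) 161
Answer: a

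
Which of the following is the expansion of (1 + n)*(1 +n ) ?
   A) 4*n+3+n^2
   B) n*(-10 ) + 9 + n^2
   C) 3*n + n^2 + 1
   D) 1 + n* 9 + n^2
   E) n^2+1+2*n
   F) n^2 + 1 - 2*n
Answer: E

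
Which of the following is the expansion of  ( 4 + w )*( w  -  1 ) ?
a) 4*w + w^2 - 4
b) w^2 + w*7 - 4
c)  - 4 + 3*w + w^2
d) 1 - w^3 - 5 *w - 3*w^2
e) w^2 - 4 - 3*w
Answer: c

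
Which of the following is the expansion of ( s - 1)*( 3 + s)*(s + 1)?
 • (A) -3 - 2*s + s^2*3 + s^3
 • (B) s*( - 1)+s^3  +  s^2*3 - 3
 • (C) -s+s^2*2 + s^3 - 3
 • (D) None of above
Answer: B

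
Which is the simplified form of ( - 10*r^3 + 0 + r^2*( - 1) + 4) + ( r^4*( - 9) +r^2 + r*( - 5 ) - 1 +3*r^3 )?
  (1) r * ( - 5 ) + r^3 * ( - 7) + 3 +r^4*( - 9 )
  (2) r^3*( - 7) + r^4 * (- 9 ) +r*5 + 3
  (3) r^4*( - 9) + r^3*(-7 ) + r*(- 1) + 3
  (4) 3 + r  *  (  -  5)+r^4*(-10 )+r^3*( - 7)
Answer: 1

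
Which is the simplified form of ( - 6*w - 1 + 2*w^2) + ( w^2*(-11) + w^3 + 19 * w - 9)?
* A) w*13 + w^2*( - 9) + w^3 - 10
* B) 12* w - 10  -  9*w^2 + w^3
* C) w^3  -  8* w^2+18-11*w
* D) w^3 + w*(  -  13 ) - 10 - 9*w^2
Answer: A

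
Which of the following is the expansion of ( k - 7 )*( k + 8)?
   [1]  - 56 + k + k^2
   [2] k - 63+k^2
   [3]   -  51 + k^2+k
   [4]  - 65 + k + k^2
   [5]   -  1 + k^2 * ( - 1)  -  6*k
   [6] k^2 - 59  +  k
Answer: 1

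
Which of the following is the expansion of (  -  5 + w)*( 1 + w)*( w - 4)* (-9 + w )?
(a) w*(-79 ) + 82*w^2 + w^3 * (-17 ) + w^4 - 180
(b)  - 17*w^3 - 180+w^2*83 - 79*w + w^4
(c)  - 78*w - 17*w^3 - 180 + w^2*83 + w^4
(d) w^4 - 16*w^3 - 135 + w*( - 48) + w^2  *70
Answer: b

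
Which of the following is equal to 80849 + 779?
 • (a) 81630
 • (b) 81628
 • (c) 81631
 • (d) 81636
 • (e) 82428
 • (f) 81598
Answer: b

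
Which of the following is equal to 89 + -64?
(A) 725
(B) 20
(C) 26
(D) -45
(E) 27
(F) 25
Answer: F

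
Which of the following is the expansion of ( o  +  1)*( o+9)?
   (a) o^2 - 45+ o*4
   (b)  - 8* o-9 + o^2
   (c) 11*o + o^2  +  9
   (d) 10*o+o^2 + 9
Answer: d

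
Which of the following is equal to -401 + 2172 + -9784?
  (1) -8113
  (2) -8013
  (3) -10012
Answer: 2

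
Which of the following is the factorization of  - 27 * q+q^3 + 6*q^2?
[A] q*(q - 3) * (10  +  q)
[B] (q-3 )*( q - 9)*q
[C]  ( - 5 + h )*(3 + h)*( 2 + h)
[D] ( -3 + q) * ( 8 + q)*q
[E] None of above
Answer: E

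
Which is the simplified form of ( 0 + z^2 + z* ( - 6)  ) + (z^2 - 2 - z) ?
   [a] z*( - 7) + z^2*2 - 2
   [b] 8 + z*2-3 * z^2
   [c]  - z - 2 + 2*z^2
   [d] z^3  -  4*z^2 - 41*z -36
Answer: a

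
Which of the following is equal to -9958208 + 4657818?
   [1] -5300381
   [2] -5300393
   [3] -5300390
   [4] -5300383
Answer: 3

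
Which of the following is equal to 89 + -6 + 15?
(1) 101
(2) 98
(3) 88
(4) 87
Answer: 2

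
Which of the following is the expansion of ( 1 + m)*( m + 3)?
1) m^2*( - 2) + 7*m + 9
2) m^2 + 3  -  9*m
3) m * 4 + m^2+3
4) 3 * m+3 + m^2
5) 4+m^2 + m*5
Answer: 3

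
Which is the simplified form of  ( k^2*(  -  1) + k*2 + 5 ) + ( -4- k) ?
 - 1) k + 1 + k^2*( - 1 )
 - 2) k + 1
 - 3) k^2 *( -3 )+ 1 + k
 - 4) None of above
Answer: 1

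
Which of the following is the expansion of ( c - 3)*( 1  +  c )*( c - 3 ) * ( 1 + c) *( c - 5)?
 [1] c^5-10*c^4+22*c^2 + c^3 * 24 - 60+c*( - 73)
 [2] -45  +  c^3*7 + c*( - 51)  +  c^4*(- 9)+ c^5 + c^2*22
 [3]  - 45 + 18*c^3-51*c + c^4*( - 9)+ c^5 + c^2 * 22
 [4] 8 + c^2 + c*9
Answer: 3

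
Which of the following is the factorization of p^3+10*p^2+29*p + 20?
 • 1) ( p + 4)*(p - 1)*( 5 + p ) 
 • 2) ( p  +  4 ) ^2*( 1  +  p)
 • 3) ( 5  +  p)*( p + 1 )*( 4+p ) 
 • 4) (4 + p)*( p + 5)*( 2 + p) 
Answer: 3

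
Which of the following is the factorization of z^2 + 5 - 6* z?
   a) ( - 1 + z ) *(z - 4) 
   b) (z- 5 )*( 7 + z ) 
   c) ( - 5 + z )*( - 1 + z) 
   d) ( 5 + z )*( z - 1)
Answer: c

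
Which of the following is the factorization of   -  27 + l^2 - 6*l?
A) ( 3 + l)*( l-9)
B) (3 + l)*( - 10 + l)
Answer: A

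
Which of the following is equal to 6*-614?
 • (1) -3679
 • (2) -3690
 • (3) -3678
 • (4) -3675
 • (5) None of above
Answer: 5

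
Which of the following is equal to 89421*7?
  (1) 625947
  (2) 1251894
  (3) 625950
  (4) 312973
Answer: 1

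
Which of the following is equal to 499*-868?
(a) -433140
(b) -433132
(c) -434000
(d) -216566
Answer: b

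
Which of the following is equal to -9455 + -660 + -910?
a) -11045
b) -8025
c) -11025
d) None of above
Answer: c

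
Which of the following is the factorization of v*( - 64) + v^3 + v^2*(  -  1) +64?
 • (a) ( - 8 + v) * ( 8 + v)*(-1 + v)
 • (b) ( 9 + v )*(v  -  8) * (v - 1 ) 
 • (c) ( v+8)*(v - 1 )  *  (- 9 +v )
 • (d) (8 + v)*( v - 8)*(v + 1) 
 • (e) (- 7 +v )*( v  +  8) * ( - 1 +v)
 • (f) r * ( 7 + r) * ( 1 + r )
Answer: a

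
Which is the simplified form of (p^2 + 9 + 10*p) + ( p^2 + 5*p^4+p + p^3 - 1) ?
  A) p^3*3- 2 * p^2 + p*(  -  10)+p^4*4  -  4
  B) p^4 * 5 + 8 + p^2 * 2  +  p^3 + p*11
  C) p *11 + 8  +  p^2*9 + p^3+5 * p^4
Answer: B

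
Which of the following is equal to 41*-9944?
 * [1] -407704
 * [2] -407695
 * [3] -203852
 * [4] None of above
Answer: 1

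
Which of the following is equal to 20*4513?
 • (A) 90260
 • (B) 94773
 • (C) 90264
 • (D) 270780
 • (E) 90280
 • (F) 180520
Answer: A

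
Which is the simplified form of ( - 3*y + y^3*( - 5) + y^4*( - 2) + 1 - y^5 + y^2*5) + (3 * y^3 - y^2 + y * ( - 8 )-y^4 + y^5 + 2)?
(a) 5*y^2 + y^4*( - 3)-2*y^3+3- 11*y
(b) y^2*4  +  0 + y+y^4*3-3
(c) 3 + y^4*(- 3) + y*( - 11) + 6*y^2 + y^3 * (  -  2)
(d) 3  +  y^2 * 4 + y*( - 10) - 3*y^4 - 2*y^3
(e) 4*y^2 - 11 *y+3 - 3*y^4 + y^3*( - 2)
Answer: e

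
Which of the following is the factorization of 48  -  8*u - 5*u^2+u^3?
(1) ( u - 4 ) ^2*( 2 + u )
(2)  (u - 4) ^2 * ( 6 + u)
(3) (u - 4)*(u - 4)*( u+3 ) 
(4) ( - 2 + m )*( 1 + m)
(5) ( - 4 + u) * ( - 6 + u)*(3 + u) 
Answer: 3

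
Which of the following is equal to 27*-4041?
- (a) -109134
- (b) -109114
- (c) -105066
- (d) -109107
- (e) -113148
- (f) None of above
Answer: d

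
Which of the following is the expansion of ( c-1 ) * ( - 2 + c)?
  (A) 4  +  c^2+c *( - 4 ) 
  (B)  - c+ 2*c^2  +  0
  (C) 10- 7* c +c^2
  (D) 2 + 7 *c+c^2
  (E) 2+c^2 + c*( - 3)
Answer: E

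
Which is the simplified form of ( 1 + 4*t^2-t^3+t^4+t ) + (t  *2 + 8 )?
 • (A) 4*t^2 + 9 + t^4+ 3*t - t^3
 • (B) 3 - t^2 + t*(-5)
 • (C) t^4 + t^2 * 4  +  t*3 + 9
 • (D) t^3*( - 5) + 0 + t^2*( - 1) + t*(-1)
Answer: A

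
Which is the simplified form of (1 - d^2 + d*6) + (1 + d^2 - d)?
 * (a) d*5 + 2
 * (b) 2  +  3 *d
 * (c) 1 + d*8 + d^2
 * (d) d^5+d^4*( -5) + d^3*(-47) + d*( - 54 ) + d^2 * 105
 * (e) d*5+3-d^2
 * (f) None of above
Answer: a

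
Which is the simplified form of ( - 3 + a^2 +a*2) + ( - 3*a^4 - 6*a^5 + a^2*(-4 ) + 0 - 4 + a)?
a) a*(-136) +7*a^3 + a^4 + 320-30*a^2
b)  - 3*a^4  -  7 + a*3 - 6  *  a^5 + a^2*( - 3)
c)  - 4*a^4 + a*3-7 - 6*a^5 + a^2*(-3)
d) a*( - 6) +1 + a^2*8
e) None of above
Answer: b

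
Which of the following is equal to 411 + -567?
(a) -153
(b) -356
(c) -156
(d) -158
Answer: c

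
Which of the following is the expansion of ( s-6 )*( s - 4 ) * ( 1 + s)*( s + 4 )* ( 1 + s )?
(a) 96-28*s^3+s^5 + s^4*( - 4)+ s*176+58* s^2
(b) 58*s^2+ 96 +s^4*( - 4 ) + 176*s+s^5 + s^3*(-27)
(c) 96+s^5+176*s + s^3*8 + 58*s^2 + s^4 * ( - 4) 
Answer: b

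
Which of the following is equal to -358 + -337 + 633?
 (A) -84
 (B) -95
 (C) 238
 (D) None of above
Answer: D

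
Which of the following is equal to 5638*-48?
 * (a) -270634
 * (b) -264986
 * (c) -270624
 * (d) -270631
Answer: c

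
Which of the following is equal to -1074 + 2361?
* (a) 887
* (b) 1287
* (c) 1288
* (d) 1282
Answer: b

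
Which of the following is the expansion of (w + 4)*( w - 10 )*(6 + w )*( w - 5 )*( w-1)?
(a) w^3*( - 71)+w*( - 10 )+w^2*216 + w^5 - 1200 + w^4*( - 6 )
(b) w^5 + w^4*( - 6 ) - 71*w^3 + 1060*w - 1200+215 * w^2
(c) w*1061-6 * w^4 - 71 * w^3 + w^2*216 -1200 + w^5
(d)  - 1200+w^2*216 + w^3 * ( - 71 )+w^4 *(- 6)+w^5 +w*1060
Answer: d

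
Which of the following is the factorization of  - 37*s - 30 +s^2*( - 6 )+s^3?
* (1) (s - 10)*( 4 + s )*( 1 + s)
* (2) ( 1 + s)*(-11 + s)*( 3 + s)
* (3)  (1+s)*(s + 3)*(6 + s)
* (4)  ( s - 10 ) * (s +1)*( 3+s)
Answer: 4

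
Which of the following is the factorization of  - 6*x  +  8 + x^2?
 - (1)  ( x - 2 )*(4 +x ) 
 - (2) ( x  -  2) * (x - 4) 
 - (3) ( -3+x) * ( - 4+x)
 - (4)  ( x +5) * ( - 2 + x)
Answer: 2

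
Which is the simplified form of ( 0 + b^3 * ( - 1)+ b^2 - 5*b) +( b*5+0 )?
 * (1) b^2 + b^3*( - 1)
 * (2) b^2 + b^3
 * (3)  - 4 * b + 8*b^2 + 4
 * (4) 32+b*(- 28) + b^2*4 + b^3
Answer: 1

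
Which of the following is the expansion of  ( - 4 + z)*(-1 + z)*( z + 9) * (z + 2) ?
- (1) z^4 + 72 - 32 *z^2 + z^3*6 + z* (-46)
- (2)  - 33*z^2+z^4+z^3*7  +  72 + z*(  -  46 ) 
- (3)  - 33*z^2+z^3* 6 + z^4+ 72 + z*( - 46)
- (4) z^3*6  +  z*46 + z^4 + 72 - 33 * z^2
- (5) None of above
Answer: 3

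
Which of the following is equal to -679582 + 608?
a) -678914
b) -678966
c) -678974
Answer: c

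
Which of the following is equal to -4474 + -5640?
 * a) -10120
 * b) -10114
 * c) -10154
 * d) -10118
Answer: b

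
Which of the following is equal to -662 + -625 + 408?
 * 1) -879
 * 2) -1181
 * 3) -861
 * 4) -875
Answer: 1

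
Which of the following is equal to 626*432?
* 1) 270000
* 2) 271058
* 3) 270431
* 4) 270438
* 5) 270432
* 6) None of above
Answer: 5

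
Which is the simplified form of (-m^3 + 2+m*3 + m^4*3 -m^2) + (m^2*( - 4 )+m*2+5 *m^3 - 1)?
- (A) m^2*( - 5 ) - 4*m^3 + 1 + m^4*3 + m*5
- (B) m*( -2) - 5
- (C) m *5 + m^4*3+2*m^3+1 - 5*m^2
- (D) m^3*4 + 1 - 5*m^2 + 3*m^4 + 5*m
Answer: D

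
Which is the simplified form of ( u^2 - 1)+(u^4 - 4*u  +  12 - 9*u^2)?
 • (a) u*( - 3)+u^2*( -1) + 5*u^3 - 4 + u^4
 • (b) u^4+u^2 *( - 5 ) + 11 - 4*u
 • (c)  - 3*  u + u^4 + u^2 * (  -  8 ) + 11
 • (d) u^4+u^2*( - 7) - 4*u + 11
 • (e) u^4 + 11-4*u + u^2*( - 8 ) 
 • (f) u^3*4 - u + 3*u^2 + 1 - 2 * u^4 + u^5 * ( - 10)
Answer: e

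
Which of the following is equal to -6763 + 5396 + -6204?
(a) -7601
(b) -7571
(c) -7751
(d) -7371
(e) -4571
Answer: b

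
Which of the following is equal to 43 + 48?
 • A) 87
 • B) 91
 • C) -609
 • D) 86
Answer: B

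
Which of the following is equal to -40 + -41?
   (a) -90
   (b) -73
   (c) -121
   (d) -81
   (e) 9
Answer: d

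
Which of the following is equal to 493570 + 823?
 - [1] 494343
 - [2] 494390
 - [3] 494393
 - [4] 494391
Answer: 3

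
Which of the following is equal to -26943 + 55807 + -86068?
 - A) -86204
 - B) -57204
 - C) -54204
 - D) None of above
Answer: B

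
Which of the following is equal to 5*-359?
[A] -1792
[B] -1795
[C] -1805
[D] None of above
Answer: B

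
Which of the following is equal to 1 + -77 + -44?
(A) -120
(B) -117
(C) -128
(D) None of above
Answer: A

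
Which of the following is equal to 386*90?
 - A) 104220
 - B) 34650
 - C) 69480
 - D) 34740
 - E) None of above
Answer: D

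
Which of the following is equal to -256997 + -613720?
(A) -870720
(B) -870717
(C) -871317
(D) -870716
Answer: B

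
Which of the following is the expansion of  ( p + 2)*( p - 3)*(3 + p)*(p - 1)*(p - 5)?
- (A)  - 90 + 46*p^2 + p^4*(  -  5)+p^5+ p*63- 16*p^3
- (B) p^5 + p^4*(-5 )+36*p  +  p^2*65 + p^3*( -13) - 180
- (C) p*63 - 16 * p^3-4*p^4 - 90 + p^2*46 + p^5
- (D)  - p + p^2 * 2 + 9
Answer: C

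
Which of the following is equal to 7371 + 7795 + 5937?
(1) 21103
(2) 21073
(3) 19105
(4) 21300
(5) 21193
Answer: 1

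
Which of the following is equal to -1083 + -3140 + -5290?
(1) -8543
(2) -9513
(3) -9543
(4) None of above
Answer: 2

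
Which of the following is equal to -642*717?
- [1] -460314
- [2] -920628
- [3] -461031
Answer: 1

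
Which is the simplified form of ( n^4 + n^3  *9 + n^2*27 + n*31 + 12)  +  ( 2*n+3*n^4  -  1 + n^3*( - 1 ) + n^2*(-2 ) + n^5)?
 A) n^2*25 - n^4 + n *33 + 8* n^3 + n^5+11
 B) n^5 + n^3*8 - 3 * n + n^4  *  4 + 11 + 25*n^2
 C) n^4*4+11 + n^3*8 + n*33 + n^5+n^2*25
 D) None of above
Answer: C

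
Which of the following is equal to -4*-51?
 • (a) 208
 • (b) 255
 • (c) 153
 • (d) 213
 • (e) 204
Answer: e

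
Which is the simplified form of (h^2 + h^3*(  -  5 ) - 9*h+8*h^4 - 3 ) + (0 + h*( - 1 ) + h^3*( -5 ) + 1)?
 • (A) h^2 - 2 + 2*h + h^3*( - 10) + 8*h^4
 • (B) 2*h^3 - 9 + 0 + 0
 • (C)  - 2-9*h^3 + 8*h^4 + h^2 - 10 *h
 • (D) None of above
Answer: D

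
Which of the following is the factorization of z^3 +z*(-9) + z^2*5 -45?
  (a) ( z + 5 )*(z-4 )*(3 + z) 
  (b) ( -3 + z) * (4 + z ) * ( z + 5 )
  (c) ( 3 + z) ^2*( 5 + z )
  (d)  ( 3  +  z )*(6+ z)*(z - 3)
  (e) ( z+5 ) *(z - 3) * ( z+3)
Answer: e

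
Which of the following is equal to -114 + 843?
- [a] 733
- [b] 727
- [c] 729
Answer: c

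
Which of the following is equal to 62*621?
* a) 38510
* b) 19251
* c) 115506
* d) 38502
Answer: d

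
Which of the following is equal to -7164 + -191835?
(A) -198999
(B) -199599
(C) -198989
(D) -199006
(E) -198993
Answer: A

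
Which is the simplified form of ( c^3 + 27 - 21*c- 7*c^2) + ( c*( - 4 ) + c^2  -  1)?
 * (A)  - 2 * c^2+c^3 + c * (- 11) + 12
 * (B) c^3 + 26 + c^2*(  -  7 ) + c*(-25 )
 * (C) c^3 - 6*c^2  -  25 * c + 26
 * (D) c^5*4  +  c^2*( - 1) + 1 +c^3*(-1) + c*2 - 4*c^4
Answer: C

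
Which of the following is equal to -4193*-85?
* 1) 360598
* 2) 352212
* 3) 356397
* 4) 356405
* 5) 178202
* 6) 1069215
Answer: 4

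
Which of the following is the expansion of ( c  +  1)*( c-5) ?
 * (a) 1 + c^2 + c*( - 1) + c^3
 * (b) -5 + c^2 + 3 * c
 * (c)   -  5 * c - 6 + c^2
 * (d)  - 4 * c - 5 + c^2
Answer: d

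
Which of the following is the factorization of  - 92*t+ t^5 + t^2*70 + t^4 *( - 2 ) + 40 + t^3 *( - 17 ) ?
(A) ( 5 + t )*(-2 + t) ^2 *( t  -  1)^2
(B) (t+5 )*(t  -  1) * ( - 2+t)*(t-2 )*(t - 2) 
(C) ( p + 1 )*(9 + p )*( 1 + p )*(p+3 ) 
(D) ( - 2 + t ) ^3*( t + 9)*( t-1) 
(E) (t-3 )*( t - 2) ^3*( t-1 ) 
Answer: B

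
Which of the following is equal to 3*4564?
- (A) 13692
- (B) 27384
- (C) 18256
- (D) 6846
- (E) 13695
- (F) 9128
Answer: A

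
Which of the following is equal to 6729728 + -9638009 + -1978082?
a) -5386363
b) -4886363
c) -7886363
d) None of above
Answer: b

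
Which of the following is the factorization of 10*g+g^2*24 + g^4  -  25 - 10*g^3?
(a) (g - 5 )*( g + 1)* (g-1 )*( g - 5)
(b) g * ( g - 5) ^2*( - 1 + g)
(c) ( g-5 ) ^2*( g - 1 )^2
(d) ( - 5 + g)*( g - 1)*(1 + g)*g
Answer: a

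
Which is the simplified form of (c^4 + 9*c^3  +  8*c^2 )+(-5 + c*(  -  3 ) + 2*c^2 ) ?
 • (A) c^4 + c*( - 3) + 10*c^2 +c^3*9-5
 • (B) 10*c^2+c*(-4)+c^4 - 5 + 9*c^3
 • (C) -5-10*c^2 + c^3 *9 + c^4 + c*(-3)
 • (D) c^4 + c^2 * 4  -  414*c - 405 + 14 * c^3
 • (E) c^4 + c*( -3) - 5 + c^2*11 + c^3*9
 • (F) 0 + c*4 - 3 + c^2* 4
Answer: A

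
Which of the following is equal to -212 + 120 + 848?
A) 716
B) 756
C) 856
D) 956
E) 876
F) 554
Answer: B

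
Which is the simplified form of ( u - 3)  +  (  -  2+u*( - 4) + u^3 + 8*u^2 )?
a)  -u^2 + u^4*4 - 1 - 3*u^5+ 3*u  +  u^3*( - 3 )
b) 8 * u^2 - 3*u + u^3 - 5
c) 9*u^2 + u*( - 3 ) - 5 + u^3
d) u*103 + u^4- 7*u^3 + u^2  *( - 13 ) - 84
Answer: b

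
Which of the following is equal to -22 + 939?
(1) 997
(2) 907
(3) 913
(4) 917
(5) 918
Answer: 4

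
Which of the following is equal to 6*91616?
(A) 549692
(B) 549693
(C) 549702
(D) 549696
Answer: D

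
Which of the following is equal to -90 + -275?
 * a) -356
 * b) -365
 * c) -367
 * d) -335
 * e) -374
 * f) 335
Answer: b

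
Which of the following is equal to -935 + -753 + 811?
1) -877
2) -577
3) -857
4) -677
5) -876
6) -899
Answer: 1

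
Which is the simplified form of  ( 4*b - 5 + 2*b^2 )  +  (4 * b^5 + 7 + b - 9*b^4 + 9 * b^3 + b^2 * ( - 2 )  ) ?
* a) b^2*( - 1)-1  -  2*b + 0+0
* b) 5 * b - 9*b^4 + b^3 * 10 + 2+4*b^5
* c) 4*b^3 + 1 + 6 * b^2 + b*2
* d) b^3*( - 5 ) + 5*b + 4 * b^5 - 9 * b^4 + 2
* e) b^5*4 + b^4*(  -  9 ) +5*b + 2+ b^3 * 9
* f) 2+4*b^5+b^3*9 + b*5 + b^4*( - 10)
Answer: e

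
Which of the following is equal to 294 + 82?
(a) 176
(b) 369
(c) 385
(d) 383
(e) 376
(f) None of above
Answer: e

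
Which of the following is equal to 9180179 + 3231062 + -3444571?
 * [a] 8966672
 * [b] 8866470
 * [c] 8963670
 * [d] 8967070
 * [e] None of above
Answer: e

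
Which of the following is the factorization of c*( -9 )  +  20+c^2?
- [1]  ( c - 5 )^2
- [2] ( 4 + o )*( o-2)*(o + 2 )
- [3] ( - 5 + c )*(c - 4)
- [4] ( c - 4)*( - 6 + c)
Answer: 3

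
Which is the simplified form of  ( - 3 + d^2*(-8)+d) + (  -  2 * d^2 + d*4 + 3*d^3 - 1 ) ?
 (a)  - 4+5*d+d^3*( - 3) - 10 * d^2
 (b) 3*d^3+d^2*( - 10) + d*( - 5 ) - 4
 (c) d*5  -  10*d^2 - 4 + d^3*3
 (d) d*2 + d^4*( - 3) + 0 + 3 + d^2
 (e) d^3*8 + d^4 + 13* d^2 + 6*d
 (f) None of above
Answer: c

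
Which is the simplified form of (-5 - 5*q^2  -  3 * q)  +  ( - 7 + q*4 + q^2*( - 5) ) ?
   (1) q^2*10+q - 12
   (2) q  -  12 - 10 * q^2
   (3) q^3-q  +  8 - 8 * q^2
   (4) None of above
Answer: 2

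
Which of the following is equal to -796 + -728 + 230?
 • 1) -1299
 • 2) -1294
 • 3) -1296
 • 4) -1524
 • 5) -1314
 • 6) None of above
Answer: 2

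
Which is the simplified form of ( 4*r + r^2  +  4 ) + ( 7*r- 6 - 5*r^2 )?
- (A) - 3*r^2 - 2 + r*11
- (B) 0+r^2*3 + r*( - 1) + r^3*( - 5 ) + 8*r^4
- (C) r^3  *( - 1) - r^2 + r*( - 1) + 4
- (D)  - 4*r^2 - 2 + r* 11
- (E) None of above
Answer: D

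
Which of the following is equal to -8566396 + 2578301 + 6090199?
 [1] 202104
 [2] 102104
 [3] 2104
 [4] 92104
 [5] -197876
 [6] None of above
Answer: 2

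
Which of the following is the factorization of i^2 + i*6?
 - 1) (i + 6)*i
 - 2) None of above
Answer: 1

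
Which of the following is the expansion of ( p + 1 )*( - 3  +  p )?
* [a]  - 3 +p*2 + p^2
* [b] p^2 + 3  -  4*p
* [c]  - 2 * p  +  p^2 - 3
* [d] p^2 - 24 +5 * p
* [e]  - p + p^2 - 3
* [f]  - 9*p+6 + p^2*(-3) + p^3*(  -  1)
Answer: c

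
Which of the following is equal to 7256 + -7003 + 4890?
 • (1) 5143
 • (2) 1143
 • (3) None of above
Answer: 1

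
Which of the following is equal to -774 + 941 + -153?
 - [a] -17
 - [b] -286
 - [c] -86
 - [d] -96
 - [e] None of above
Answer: e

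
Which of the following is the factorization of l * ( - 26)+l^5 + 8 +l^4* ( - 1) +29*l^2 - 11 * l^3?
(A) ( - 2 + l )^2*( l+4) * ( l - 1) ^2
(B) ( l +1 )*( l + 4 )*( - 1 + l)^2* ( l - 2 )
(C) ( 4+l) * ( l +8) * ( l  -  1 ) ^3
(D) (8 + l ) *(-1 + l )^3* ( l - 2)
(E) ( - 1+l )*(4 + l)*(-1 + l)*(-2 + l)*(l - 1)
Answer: E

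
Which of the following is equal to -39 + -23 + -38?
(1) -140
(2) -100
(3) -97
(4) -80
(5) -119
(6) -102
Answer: 2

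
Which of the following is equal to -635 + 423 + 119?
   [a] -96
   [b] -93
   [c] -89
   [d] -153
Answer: b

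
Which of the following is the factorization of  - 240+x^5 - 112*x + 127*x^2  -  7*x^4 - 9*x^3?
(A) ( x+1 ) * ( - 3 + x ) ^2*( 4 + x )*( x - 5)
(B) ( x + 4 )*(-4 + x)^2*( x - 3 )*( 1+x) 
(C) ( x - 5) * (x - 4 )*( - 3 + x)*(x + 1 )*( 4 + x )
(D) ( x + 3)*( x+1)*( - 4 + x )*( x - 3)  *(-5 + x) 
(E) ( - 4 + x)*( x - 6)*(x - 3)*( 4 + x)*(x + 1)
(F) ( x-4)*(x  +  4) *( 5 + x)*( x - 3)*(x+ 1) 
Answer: C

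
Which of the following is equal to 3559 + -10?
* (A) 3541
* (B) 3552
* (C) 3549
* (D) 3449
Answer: C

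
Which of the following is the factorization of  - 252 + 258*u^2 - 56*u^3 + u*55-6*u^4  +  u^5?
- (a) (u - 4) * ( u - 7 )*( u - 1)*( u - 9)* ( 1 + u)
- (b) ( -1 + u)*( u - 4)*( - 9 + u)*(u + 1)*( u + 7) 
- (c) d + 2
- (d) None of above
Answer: b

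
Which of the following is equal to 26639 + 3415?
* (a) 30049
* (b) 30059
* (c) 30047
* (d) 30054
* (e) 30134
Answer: d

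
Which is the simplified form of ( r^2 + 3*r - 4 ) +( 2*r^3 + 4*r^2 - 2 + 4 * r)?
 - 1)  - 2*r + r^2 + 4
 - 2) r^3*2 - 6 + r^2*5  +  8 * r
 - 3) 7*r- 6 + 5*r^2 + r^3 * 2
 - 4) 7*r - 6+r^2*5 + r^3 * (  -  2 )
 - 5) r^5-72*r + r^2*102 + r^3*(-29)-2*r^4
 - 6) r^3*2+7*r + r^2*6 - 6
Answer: 3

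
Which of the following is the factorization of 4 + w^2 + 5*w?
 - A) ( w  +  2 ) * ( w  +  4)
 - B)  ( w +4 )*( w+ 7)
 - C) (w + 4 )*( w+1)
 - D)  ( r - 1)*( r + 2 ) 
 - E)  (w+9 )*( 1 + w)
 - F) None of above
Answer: C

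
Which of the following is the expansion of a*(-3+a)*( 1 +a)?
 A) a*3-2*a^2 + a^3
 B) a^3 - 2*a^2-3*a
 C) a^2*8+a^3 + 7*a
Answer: B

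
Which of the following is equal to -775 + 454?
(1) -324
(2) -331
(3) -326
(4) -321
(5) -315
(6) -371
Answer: 4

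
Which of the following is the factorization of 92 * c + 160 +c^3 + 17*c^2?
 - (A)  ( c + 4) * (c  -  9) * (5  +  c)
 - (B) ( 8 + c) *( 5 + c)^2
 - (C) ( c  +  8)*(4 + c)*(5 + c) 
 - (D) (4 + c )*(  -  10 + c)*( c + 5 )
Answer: C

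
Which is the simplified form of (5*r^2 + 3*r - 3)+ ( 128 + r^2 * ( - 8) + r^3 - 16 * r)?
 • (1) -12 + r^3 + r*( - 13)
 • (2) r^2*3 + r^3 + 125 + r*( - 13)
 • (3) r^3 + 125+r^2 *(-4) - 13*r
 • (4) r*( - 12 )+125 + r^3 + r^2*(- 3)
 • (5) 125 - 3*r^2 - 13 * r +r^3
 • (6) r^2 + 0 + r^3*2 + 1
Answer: 5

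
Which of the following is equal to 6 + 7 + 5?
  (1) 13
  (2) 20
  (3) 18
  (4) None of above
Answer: 3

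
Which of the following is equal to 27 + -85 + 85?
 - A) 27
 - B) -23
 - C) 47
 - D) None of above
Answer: A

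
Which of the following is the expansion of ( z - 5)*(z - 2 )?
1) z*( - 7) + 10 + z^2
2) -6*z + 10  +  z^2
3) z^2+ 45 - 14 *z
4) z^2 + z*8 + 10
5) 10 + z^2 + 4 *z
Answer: 1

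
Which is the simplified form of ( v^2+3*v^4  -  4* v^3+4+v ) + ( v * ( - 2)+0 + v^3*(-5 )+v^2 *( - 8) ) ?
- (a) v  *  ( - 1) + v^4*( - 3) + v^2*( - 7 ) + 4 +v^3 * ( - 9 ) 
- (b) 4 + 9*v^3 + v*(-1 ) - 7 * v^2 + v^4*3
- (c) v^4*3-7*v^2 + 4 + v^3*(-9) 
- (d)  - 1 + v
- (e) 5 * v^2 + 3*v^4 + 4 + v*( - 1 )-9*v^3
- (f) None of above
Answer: f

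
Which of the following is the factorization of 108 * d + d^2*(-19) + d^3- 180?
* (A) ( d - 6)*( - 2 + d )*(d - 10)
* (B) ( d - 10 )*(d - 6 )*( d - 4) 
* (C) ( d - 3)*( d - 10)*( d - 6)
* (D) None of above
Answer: C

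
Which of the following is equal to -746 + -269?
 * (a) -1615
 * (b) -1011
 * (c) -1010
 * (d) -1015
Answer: d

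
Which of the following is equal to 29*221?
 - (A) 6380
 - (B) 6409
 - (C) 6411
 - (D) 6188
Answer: B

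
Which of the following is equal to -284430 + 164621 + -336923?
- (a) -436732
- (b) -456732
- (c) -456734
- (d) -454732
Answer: b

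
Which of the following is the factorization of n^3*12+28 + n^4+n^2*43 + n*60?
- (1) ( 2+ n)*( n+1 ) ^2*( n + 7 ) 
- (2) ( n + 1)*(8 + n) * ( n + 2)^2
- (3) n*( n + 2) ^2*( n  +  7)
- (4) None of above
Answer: 4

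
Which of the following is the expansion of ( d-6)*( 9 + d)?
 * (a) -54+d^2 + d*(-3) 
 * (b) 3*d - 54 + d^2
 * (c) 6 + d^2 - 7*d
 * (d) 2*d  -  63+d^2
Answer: b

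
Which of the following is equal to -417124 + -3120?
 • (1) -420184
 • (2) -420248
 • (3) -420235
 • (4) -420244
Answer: 4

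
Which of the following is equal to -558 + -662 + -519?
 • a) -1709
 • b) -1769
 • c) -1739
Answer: c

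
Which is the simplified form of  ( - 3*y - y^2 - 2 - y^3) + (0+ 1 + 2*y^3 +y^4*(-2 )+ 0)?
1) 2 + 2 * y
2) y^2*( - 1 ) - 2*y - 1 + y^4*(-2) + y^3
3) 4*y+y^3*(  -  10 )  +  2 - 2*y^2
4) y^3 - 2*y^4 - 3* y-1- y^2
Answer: 4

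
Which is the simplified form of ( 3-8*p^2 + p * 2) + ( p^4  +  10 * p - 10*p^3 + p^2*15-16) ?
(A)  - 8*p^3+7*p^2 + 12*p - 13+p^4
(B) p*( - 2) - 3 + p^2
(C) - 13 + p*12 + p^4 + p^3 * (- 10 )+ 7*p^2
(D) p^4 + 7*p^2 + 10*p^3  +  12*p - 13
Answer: C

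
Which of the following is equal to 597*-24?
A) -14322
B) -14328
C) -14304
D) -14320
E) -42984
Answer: B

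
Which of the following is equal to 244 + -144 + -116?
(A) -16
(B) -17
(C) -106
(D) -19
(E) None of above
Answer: A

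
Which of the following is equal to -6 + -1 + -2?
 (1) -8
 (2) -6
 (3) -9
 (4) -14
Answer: 3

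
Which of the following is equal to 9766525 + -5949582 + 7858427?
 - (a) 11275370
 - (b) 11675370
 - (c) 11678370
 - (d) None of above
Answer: b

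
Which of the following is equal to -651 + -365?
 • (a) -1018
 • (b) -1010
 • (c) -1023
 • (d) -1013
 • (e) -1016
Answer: e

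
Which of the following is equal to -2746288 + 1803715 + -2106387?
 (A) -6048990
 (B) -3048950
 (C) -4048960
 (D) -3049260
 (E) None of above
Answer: E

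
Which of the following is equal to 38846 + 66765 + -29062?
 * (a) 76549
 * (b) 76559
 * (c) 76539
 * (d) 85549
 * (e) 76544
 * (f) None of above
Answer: a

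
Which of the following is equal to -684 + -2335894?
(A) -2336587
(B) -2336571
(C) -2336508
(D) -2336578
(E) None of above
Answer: D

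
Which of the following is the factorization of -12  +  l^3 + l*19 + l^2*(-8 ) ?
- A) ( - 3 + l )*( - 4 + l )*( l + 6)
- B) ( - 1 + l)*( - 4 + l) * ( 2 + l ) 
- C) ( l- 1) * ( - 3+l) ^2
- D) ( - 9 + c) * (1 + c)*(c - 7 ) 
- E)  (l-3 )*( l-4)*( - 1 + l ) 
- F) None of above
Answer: E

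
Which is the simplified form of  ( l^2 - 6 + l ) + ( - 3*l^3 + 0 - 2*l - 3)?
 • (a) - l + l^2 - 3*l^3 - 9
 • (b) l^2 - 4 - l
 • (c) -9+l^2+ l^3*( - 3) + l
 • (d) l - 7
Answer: a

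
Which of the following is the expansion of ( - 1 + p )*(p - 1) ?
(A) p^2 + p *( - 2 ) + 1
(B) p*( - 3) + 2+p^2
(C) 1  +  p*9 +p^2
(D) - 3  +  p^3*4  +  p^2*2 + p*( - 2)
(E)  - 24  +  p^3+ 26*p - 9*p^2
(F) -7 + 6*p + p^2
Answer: A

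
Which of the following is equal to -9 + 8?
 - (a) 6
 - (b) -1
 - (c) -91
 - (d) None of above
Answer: b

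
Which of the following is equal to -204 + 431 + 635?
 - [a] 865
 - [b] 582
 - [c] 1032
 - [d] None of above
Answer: d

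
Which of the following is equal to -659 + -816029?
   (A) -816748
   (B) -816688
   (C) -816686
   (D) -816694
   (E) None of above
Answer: B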